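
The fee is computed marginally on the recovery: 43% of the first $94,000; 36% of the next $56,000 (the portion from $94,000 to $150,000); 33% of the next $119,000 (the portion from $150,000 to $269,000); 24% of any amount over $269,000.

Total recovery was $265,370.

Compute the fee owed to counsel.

$98,652.10

First $94,000 at 43% = $40,420.00
Next $56,000 at 36% = $20,160.00
Remaining $115,370 at 33% = $38,072.10
Fee: $40,420.00 + $20,160.00 + $38,072.10 = $98,652.10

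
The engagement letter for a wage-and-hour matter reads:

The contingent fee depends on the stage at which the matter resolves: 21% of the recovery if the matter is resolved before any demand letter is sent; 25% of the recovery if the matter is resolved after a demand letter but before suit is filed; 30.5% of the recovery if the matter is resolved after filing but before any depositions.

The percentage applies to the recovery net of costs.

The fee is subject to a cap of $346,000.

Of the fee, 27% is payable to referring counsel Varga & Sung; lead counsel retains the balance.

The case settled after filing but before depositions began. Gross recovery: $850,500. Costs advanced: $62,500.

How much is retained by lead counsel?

Fee base (net of costs): $850,500 − $62,500 = $788,000
The matter settled after filing but before depositions began, so the 30.5% rate applies.
$788,000 × 30.5% = $240,340.00
$240,340.00 is under the $346,000 cap.
Referral share: 27% of $240,340.00 = $64,891.80; lead counsel retains $240,340.00 − $64,891.80 = $175,448.20.

$175,448.20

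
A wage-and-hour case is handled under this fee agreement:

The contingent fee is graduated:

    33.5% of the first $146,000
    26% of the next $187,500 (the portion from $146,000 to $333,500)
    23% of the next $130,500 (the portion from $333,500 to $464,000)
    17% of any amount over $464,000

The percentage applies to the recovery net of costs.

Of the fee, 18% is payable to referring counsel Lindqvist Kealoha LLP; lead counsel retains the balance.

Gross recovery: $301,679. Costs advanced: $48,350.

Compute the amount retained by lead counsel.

$62,988.74

Fee base (net of costs): $301,679 − $48,350 = $253,329
First $146,000 at 33.5% = $48,910.00
Remaining $107,329 at 26% = $27,905.54
Fee: $48,910.00 + $27,905.54 = $76,815.54
Referral share: 18% of $76,815.54 = $13,826.80; lead counsel retains $76,815.54 − $13,826.80 = $62,988.74.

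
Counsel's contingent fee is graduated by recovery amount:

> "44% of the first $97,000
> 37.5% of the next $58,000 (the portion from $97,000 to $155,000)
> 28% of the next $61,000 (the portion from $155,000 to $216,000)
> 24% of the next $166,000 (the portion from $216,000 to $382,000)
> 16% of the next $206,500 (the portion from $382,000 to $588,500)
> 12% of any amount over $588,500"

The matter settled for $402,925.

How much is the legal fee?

$124,698.00

First $97,000 at 44% = $42,680.00
Next $58,000 at 37.5% = $21,750.00
Next $61,000 at 28% = $17,080.00
Next $166,000 at 24% = $39,840.00
Remaining $20,925 at 16% = $3,348.00
Fee: $42,680.00 + $21,750.00 + $17,080.00 + $39,840.00 + $3,348.00 = $124,698.00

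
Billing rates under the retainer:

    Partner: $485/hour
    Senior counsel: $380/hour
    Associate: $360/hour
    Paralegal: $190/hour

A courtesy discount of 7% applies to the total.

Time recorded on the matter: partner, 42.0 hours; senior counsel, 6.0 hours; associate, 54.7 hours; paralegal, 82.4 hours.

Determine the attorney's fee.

Partner: 42.0 × $485 = $20,370.00
Senior counsel: 6.0 × $380 = $2,280.00
Associate: 54.7 × $360 = $19,692.00
Paralegal: 82.4 × $190 = $15,656.00
Subtotal: $57,998.00
Less 7% discount: −$4,059.86
Total: $57,998.00 − $4,059.86 = $53,938.14

$53,938.14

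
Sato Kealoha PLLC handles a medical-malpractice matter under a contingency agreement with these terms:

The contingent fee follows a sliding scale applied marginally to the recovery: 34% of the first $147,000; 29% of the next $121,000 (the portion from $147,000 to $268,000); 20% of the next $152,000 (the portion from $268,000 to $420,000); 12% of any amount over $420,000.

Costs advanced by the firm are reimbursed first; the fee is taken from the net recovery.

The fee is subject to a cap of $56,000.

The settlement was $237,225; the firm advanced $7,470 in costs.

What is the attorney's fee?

$56,000.00

Fee base (net of costs): $237,225 − $7,470 = $229,755
First $147,000 at 34% = $49,980.00
Remaining $82,755 at 29% = $23,998.95
Fee: $49,980.00 + $23,998.95 = $73,978.95
$73,978.95 exceeds the $56,000 cap, so the fee is capped at $56,000.00.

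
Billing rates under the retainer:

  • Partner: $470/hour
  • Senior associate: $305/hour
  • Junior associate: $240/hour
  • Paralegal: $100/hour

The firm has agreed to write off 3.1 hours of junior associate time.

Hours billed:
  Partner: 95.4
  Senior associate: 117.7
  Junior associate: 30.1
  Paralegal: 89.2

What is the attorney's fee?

Partner: 95.4 × $470 = $44,838.00
Senior associate: 117.7 × $305 = $35,898.50
Junior associate: 30.1 × $240 = $7,224.00
Paralegal: 89.2 × $100 = $8,920.00
Subtotal: $96,880.50
Write-off: 3.1 × $240 = $744.00
Total: $96,880.50 − $744.00 = $96,136.50

$96,136.50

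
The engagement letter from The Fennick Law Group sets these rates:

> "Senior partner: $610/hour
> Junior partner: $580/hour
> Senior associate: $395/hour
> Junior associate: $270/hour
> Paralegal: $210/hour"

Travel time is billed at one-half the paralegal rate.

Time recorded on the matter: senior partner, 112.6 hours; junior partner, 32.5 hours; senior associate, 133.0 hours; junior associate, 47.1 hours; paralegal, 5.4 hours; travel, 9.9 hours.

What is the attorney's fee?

Senior partner: 112.6 × $610 = $68,686.00
Junior partner: 32.5 × $580 = $18,850.00
Senior associate: 133.0 × $395 = $52,535.00
Junior associate: 47.1 × $270 = $12,717.00
Paralegal: 5.4 × $210 = $1,134.00
Subtotal: $68,686.00 + $18,850.00 + $52,535.00 + $12,717.00 + $1,134.00 = $153,922.00
Travel: 9.9 × ($210 ÷ 2) = 9.9 × $105.00 = $1,039.50
Total: $153,922.00 + $1,039.50 = $154,961.50

$154,961.50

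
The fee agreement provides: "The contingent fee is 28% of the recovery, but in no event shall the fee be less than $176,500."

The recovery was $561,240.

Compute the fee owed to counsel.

28% of $561,240 = $157,147.20
That is below the $176,500 minimum, so the minimum applies.

$176,500.00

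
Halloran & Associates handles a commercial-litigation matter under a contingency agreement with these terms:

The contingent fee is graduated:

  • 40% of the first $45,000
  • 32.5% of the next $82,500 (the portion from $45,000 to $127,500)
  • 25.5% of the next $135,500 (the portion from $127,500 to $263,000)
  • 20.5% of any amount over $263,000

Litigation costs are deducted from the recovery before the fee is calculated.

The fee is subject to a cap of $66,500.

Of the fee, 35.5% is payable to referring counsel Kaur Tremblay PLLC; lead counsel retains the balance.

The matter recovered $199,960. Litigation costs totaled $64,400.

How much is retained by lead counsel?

Fee base (net of costs): $199,960 − $64,400 = $135,560
First $45,000 at 40% = $18,000.00
Next $82,500 at 32.5% = $26,812.50
Remaining $8,060 at 25.5% = $2,055.30
Fee: $18,000.00 + $26,812.50 + $2,055.30 = $46,867.80
$46,867.80 is under the $66,500 cap.
Referral share: 35.5% of $46,867.80 = $16,638.07; lead counsel retains $46,867.80 − $16,638.07 = $30,229.73.

$30,229.73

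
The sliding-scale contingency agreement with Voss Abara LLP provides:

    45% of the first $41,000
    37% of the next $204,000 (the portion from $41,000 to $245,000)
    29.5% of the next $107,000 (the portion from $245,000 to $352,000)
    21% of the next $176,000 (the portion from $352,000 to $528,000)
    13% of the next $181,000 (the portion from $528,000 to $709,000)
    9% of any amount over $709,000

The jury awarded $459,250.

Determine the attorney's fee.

$148,017.50

First $41,000 at 45% = $18,450.00
Next $204,000 at 37% = $75,480.00
Next $107,000 at 29.5% = $31,565.00
Remaining $107,250 at 21% = $22,522.50
Fee: $18,450.00 + $75,480.00 + $31,565.00 + $22,522.50 = $148,017.50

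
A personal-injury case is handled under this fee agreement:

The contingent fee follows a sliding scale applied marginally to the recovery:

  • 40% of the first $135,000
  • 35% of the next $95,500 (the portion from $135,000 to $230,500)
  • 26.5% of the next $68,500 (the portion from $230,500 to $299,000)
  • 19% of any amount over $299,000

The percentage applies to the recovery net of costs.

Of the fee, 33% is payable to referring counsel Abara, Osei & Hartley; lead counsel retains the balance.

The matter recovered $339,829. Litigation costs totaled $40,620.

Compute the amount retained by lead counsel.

$70,763.53

Fee base (net of costs): $339,829 − $40,620 = $299,209
First $135,000 at 40% = $54,000.00
Next $95,500 at 35% = $33,425.00
Next $68,500 at 26.5% = $18,152.50
Remaining $209 at 19% = $39.71
Fee: $54,000.00 + $33,425.00 + $18,152.50 + $39.71 = $105,617.21
Referral share: 33% of $105,617.21 = $34,853.68; lead counsel retains $105,617.21 − $34,853.68 = $70,763.53.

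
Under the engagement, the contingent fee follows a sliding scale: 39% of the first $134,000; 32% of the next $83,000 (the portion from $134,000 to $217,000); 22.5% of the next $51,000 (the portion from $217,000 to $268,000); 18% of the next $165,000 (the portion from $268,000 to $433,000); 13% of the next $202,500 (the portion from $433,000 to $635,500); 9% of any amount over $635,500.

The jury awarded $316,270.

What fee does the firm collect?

$98,983.60

First $134,000 at 39% = $52,260.00
Next $83,000 at 32% = $26,560.00
Next $51,000 at 22.5% = $11,475.00
Remaining $48,270 at 18% = $8,688.60
Fee: $52,260.00 + $26,560.00 + $11,475.00 + $8,688.60 = $98,983.60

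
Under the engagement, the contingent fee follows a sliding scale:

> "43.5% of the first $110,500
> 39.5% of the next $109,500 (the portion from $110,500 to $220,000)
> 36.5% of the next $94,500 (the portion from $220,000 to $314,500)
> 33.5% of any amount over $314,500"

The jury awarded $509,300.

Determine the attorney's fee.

$191,070.50

First $110,500 at 43.5% = $48,067.50
Next $109,500 at 39.5% = $43,252.50
Next $94,500 at 36.5% = $34,492.50
Remaining $194,800 at 33.5% = $65,258.00
Fee: $48,067.50 + $43,252.50 + $34,492.50 + $65,258.00 = $191,070.50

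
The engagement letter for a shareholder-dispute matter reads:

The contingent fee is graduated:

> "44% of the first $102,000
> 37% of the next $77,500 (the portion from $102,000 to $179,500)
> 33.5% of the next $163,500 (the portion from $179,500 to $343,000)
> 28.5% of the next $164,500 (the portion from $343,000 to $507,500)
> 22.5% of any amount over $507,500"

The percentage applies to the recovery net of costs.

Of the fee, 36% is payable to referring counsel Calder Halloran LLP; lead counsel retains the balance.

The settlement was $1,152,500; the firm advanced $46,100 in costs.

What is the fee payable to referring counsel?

Fee base (net of costs): $1,152,500 − $46,100 = $1,106,400
First $102,000 at 44% = $44,880.00
Next $77,500 at 37% = $28,675.00
Next $163,500 at 33.5% = $54,772.50
Next $164,500 at 28.5% = $46,882.50
Remaining $598,900 at 22.5% = $134,752.50
Fee: $44,880.00 + $28,675.00 + $54,772.50 + $46,882.50 + $134,752.50 = $309,962.50
Referral share: 36% of $309,962.50 = $111,586.50; lead counsel retains $309,962.50 − $111,586.50 = $198,376.00.

$111,586.50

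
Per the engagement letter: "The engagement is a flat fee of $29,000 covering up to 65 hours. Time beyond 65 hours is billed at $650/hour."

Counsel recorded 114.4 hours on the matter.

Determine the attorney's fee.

$61,110.00

Flat fee: $29,000.00
Excess hours: 114.4 − 65 = 49.4
Overrun: 49.4 × $650 = $32,110.00
Total: $29,000.00 + $32,110.00 = $61,110.00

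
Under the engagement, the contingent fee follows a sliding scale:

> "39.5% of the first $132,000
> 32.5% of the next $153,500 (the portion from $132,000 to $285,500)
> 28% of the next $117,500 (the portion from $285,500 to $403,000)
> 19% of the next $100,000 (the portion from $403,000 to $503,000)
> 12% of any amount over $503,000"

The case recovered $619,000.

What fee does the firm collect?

First $132,000 at 39.5% = $52,140.00
Next $153,500 at 32.5% = $49,887.50
Next $117,500 at 28% = $32,900.00
Next $100,000 at 19% = $19,000.00
Remaining $116,000 at 12% = $13,920.00
Fee: $52,140.00 + $49,887.50 + $32,900.00 + $19,000.00 + $13,920.00 = $167,847.50

$167,847.50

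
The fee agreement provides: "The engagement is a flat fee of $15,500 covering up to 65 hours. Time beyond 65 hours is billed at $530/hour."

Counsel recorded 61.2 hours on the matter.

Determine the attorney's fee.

61.2 hours is within the 65-hour scope; only the flat fee applies.

$15,500.00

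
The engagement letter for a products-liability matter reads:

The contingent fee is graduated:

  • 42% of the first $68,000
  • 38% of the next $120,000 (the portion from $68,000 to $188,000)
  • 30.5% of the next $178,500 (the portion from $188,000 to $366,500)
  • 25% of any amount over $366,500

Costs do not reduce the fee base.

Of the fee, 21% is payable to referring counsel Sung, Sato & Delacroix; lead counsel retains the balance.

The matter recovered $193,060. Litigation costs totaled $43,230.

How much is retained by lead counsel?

$59,805.61

Fee base is the gross recovery, $193,060; costs are reimbursed separately.
First $68,000 at 42% = $28,560.00
Next $120,000 at 38% = $45,600.00
Remaining $5,060 at 30.5% = $1,543.30
Fee: $28,560.00 + $45,600.00 + $1,543.30 = $75,703.30
Referral share: 21% of $75,703.30 = $15,897.69; lead counsel retains $75,703.30 − $15,897.69 = $59,805.61.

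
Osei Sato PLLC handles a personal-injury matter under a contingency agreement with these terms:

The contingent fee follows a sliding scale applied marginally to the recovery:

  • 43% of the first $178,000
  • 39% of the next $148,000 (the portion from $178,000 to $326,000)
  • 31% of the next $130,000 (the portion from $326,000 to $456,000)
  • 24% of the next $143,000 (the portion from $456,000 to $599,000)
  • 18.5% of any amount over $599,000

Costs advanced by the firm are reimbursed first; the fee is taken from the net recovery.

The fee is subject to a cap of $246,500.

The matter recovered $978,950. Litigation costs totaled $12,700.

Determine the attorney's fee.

$246,500.00

Fee base (net of costs): $978,950 − $12,700 = $966,250
First $178,000 at 43% = $76,540.00
Next $148,000 at 39% = $57,720.00
Next $130,000 at 31% = $40,300.00
Next $143,000 at 24% = $34,320.00
Remaining $367,250 at 18.5% = $67,941.25
Fee: $76,540.00 + $57,720.00 + $40,300.00 + $34,320.00 + $67,941.25 = $276,821.25
$276,821.25 exceeds the $246,500 cap, so the fee is capped at $246,500.00.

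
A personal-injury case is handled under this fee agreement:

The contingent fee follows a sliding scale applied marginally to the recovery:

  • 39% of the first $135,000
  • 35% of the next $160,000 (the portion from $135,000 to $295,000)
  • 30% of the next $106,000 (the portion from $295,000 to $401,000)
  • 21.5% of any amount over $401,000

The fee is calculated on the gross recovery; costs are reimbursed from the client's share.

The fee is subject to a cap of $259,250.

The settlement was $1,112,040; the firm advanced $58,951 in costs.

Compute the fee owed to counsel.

$259,250.00

Fee base is the gross recovery, $1,112,040; costs are reimbursed separately.
First $135,000 at 39% = $52,650.00
Next $160,000 at 35% = $56,000.00
Next $106,000 at 30% = $31,800.00
Remaining $711,040 at 21.5% = $152,873.60
Fee: $52,650.00 + $56,000.00 + $31,800.00 + $152,873.60 = $293,323.60
$293,323.60 exceeds the $259,250 cap, so the fee is capped at $259,250.00.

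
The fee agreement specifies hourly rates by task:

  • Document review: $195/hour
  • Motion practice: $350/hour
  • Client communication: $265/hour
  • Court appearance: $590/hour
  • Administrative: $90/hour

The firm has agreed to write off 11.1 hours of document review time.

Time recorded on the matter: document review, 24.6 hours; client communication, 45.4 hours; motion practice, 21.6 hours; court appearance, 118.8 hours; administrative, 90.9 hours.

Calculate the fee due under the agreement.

Document review: 24.6 × $195 = $4,797.00
Motion practice: 21.6 × $350 = $7,560.00
Client communication: 45.4 × $265 = $12,031.00
Court appearance: 118.8 × $590 = $70,092.00
Administrative: 90.9 × $90 = $8,181.00
Subtotal: $102,661.00
Write-off: 11.1 × $195 = $2,164.50
Total: $102,661.00 − $2,164.50 = $100,496.50

$100,496.50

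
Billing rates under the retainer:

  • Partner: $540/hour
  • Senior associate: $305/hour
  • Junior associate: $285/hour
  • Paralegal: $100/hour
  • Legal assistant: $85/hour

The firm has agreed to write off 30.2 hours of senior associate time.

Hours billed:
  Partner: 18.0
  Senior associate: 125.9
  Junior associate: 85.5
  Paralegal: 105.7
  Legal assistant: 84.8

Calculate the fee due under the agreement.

Partner: 18.0 × $540 = $9,720.00
Senior associate: 125.9 × $305 = $38,399.50
Junior associate: 85.5 × $285 = $24,367.50
Paralegal: 105.7 × $100 = $10,570.00
Legal assistant: 84.8 × $85 = $7,208.00
Subtotal: $90,265.00
Write-off: 30.2 × $305 = $9,211.00
Total: $90,265.00 − $9,211.00 = $81,054.00

$81,054.00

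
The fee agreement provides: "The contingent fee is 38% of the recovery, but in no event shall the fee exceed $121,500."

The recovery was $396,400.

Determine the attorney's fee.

38% of $396,400 = $150,632.00
That exceeds the $121,500 cap, so the fee is capped at $121,500.

$121,500.00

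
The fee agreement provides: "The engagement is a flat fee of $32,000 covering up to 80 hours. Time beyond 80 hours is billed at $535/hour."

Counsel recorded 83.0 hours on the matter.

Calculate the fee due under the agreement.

$33,605.00

Flat fee: $32,000.00
Excess hours: 83.0 − 80 = 3.0
Overrun: 3.0 × $535 = $1,605.00
Total: $32,000.00 + $1,605.00 = $33,605.00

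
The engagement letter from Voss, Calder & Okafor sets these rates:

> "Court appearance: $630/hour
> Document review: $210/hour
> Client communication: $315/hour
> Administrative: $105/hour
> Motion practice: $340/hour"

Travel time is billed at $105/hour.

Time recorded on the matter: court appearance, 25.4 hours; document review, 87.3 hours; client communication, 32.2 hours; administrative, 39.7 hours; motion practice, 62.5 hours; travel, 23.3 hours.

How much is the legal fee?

$72,343.00

Court appearance: 25.4 × $630 = $16,002.00
Document review: 87.3 × $210 = $18,333.00
Client communication: 32.2 × $315 = $10,143.00
Administrative: 39.7 × $105 = $4,168.50
Motion practice: 62.5 × $340 = $21,250.00
Subtotal: $16,002.00 + $18,333.00 + $10,143.00 + $4,168.50 + $21,250.00 = $69,896.50
Travel: 23.3 × $105 = $2,446.50
Total: $69,896.50 + $2,446.50 = $72,343.00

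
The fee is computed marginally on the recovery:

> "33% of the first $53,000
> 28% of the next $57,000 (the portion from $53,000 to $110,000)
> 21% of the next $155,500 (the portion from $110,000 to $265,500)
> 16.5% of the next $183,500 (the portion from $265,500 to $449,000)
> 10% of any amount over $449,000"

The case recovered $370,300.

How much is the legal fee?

First $53,000 at 33% = $17,490.00
Next $57,000 at 28% = $15,960.00
Next $155,500 at 21% = $32,655.00
Remaining $104,800 at 16.5% = $17,292.00
Fee: $17,490.00 + $15,960.00 + $32,655.00 + $17,292.00 = $83,397.00

$83,397.00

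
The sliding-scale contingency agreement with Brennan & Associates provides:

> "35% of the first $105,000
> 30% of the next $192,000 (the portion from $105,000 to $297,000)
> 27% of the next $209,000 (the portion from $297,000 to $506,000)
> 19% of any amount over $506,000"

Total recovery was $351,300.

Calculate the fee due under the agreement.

$109,011.00

First $105,000 at 35% = $36,750.00
Next $192,000 at 30% = $57,600.00
Remaining $54,300 at 27% = $14,661.00
Fee: $36,750.00 + $57,600.00 + $14,661.00 = $109,011.00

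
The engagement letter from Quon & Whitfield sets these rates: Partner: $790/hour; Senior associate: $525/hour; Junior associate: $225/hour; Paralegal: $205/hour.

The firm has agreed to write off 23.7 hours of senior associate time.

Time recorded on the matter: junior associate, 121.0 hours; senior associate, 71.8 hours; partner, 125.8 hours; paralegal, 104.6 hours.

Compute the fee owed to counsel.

$173,302.50

Partner: 125.8 × $790 = $99,382.00
Senior associate: 71.8 × $525 = $37,695.00
Junior associate: 121.0 × $225 = $27,225.00
Paralegal: 104.6 × $205 = $21,443.00
Subtotal: $185,745.00
Write-off: 23.7 × $525 = $12,442.50
Total: $185,745.00 − $12,442.50 = $173,302.50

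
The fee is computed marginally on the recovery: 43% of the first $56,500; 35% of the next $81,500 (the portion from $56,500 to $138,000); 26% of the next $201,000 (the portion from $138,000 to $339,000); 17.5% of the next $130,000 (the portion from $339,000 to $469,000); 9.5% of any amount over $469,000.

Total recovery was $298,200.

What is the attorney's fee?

$94,472.00

First $56,500 at 43% = $24,295.00
Next $81,500 at 35% = $28,525.00
Remaining $160,200 at 26% = $41,652.00
Fee: $24,295.00 + $28,525.00 + $41,652.00 = $94,472.00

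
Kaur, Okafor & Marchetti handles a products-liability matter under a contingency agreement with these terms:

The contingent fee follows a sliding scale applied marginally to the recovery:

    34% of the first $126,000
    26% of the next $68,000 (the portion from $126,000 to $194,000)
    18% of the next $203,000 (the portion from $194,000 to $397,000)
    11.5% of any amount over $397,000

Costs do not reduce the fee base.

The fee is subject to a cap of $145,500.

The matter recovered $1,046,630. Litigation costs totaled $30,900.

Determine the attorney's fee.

$145,500.00

Fee base is the gross recovery, $1,046,630; costs are reimbursed separately.
First $126,000 at 34% = $42,840.00
Next $68,000 at 26% = $17,680.00
Next $203,000 at 18% = $36,540.00
Remaining $649,630 at 11.5% = $74,707.45
Fee: $42,840.00 + $17,680.00 + $36,540.00 + $74,707.45 = $171,767.45
$171,767.45 exceeds the $145,500 cap, so the fee is capped at $145,500.00.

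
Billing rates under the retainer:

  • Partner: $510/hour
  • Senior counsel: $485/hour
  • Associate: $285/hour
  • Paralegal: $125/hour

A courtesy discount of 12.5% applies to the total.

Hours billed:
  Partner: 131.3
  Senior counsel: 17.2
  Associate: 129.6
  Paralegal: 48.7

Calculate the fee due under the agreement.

$103,537.44

Partner: 131.3 × $510 = $66,963.00
Senior counsel: 17.2 × $485 = $8,342.00
Associate: 129.6 × $285 = $36,936.00
Paralegal: 48.7 × $125 = $6,087.50
Subtotal: $118,328.50
Less 12.5% discount: −$14,791.06
Total: $118,328.50 − $14,791.06 = $103,537.44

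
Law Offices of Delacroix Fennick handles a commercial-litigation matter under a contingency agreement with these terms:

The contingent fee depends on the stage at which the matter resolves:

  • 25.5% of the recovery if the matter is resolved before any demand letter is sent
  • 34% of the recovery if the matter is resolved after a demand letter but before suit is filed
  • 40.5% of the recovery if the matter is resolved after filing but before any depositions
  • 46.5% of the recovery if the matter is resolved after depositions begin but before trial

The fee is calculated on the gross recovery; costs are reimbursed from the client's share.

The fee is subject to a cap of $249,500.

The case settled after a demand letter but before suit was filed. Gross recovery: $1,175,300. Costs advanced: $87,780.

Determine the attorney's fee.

$249,500.00

Fee base is the gross recovery, $1,175,300; costs are reimbursed separately.
The matter settled after a demand letter but before suit was filed, so the 34% rate applies.
$1,175,300 × 34% = $399,602.00
$399,602.00 exceeds the $249,500 cap, so the fee is capped at $249,500.00.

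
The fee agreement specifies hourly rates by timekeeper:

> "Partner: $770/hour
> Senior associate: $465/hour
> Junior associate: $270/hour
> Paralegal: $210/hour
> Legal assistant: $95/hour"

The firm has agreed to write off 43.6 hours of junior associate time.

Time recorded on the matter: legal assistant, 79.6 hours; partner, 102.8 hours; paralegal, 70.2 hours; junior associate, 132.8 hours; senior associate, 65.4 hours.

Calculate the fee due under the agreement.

Partner: 102.8 × $770 = $79,156.00
Senior associate: 65.4 × $465 = $30,411.00
Junior associate: 132.8 × $270 = $35,856.00
Paralegal: 70.2 × $210 = $14,742.00
Legal assistant: 79.6 × $95 = $7,562.00
Subtotal: $167,727.00
Write-off: 43.6 × $270 = $11,772.00
Total: $167,727.00 − $11,772.00 = $155,955.00

$155,955.00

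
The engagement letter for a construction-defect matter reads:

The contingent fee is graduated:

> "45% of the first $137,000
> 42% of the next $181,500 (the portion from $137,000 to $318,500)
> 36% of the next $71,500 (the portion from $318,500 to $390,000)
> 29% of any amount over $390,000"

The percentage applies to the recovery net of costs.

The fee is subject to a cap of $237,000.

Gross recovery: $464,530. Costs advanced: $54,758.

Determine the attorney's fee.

Fee base (net of costs): $464,530 − $54,758 = $409,772
First $137,000 at 45% = $61,650.00
Next $181,500 at 42% = $76,230.00
Next $71,500 at 36% = $25,740.00
Remaining $19,772 at 29% = $5,733.88
Fee: $61,650.00 + $76,230.00 + $25,740.00 + $5,733.88 = $169,353.88
$169,353.88 is under the $237,000 cap.

$169,353.88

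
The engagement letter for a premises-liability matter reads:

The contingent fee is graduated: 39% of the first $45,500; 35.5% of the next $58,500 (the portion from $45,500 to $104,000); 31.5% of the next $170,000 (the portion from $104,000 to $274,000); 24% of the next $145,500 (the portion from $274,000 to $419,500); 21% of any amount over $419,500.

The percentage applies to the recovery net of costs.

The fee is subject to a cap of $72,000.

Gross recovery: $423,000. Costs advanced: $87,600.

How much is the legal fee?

$72,000.00

Fee base (net of costs): $423,000 − $87,600 = $335,400
First $45,500 at 39% = $17,745.00
Next $58,500 at 35.5% = $20,767.50
Next $170,000 at 31.5% = $53,550.00
Remaining $61,400 at 24% = $14,736.00
Fee: $17,745.00 + $20,767.50 + $53,550.00 + $14,736.00 = $106,798.50
$106,798.50 exceeds the $72,000 cap, so the fee is capped at $72,000.00.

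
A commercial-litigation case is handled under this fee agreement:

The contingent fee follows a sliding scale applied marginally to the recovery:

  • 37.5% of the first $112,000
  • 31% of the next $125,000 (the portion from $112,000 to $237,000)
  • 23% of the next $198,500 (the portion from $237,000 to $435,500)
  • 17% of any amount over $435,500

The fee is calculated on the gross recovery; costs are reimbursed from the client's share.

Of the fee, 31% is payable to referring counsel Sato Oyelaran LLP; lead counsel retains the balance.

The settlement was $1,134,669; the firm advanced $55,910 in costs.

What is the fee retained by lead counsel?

Fee base is the gross recovery, $1,134,669; costs are reimbursed separately.
First $112,000 at 37.5% = $42,000.00
Next $125,000 at 31% = $38,750.00
Next $198,500 at 23% = $45,655.00
Remaining $699,169 at 17% = $118,858.73
Fee: $42,000.00 + $38,750.00 + $45,655.00 + $118,858.73 = $245,263.73
Referral share: 31% of $245,263.73 = $76,031.76; lead counsel retains $245,263.73 − $76,031.76 = $169,231.97.

$169,231.97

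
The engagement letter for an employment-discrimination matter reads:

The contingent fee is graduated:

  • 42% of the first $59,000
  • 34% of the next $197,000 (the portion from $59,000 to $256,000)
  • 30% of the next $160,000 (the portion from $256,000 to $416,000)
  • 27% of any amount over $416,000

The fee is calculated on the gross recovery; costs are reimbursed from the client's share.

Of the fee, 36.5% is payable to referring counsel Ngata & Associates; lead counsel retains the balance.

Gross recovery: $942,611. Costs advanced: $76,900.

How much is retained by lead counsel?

$179,035.06

Fee base is the gross recovery, $942,611; costs are reimbursed separately.
First $59,000 at 42% = $24,780.00
Next $197,000 at 34% = $66,980.00
Next $160,000 at 30% = $48,000.00
Remaining $526,611 at 27% = $142,184.97
Fee: $24,780.00 + $66,980.00 + $48,000.00 + $142,184.97 = $281,944.97
Referral share: 36.5% of $281,944.97 = $102,909.91; lead counsel retains $281,944.97 − $102,909.91 = $179,035.06.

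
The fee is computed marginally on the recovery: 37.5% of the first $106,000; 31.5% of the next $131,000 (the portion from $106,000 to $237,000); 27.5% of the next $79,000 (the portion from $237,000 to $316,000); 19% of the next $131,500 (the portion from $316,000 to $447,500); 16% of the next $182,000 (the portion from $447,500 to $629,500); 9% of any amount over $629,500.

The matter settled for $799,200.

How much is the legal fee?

$172,118.00

First $106,000 at 37.5% = $39,750.00
Next $131,000 at 31.5% = $41,265.00
Next $79,000 at 27.5% = $21,725.00
Next $131,500 at 19% = $24,985.00
Next $182,000 at 16% = $29,120.00
Remaining $169,700 at 9% = $15,273.00
Fee: $39,750.00 + $41,265.00 + $21,725.00 + $24,985.00 + $29,120.00 + $15,273.00 = $172,118.00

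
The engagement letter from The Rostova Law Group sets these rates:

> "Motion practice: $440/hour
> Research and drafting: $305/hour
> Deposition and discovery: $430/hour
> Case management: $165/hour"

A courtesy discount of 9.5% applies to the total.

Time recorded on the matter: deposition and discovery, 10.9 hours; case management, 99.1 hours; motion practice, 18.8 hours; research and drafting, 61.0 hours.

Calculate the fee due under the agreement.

$43,363.53

Motion practice: 18.8 × $440 = $8,272.00
Research and drafting: 61.0 × $305 = $18,605.00
Deposition and discovery: 10.9 × $430 = $4,687.00
Case management: 99.1 × $165 = $16,351.50
Subtotal: $47,915.50
Less 9.5% discount: −$4,551.97
Total: $47,915.50 − $4,551.97 = $43,363.53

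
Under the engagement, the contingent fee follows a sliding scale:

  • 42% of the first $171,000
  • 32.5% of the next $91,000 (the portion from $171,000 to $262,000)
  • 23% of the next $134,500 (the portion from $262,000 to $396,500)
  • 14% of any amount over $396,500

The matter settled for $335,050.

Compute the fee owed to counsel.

First $171,000 at 42% = $71,820.00
Next $91,000 at 32.5% = $29,575.00
Remaining $73,050 at 23% = $16,801.50
Fee: $71,820.00 + $29,575.00 + $16,801.50 = $118,196.50

$118,196.50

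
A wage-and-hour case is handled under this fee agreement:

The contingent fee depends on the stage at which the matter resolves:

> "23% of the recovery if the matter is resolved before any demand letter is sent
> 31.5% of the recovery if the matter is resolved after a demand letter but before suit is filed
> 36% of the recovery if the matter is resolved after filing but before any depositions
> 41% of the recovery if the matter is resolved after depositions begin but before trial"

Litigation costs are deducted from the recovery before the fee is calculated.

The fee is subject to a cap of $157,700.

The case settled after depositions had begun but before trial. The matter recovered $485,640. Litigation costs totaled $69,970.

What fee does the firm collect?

$157,700.00

Fee base (net of costs): $485,640 − $69,970 = $415,670
The matter settled after depositions had begun but before trial, so the 41% rate applies.
$415,670 × 41% = $170,424.70
$170,424.70 exceeds the $157,700 cap, so the fee is capped at $157,700.00.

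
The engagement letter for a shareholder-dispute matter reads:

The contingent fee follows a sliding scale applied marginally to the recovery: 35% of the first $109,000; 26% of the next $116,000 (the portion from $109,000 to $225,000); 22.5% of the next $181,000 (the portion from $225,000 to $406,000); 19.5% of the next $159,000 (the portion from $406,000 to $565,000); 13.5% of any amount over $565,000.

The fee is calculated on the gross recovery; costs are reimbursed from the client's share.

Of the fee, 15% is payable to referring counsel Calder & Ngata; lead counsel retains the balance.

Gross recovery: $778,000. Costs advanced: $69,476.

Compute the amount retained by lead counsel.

Fee base is the gross recovery, $778,000; costs are reimbursed separately.
First $109,000 at 35% = $38,150.00
Next $116,000 at 26% = $30,160.00
Next $181,000 at 22.5% = $40,725.00
Next $159,000 at 19.5% = $31,005.00
Remaining $213,000 at 13.5% = $28,755.00
Fee: $38,150.00 + $30,160.00 + $40,725.00 + $31,005.00 + $28,755.00 = $168,795.00
Referral share: 15% of $168,795.00 = $25,319.25; lead counsel retains $168,795.00 − $25,319.25 = $143,475.75.

$143,475.75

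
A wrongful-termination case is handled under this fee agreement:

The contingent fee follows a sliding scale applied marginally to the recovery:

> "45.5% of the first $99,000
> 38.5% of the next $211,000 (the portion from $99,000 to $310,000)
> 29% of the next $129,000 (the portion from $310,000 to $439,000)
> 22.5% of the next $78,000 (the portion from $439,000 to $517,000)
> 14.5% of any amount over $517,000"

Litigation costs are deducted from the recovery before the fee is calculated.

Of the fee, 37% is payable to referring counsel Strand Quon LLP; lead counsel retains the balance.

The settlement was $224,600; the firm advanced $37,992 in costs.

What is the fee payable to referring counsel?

Fee base (net of costs): $224,600 − $37,992 = $186,608
First $99,000 at 45.5% = $45,045.00
Remaining $87,608 at 38.5% = $33,729.08
Fee: $45,045.00 + $33,729.08 = $78,774.08
Referral share: 37% of $78,774.08 = $29,146.41; lead counsel retains $78,774.08 − $29,146.41 = $49,627.67.

$29,146.41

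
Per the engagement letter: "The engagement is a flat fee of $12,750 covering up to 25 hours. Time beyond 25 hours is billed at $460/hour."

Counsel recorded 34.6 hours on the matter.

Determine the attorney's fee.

$17,166.00

Flat fee: $12,750.00
Excess hours: 34.6 − 25 = 9.6
Overrun: 9.6 × $460 = $4,416.00
Total: $12,750.00 + $4,416.00 = $17,166.00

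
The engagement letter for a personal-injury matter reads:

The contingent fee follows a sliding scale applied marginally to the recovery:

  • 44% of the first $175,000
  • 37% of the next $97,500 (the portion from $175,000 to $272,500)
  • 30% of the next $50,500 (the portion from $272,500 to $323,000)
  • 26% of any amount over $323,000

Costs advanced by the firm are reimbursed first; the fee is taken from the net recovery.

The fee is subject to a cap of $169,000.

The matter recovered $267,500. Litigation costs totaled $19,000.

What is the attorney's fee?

$104,195.00

Fee base (net of costs): $267,500 − $19,000 = $248,500
First $175,000 at 44% = $77,000.00
Remaining $73,500 at 37% = $27,195.00
Fee: $77,000.00 + $27,195.00 = $104,195.00
$104,195.00 is under the $169,000 cap.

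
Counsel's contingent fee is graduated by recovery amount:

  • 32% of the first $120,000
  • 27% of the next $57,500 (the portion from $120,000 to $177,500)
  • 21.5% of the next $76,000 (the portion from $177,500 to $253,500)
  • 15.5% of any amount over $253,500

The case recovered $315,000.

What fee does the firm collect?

$79,797.50

First $120,000 at 32% = $38,400.00
Next $57,500 at 27% = $15,525.00
Next $76,000 at 21.5% = $16,340.00
Remaining $61,500 at 15.5% = $9,532.50
Fee: $38,400.00 + $15,525.00 + $16,340.00 + $9,532.50 = $79,797.50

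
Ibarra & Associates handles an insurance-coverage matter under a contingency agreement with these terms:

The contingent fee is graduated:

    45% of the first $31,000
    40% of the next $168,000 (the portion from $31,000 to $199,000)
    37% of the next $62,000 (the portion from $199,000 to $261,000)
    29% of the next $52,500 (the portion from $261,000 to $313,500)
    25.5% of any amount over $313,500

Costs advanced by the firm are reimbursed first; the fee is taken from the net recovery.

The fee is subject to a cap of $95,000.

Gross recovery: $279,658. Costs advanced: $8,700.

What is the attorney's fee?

Fee base (net of costs): $279,658 − $8,700 = $270,958
First $31,000 at 45% = $13,950.00
Next $168,000 at 40% = $67,200.00
Next $62,000 at 37% = $22,940.00
Remaining $9,958 at 29% = $2,887.82
Fee: $13,950.00 + $67,200.00 + $22,940.00 + $2,887.82 = $106,977.82
$106,977.82 exceeds the $95,000 cap, so the fee is capped at $95,000.00.

$95,000.00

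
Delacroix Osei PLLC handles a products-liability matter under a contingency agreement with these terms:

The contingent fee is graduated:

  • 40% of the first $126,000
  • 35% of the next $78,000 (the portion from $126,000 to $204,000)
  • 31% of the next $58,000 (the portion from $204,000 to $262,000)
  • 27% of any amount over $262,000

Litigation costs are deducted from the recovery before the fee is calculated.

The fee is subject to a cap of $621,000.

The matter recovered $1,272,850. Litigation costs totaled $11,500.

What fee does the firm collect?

Fee base (net of costs): $1,272,850 − $11,500 = $1,261,350
First $126,000 at 40% = $50,400.00
Next $78,000 at 35% = $27,300.00
Next $58,000 at 31% = $17,980.00
Remaining $999,350 at 27% = $269,824.50
Fee: $50,400.00 + $27,300.00 + $17,980.00 + $269,824.50 = $365,504.50
$365,504.50 is under the $621,000 cap.

$365,504.50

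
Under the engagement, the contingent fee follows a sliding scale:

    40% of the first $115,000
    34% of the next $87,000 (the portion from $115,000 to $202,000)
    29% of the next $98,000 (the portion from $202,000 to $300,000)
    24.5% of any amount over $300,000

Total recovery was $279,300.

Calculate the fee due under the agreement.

$97,997.00

First $115,000 at 40% = $46,000.00
Next $87,000 at 34% = $29,580.00
Remaining $77,300 at 29% = $22,417.00
Fee: $46,000.00 + $29,580.00 + $22,417.00 = $97,997.00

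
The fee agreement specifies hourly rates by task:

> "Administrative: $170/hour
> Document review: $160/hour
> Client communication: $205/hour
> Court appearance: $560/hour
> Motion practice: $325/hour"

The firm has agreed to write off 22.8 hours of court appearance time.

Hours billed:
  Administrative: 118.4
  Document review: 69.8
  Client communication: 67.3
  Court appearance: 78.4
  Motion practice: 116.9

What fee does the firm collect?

$114,221.00

Administrative: 118.4 × $170 = $20,128.00
Document review: 69.8 × $160 = $11,168.00
Client communication: 67.3 × $205 = $13,796.50
Court appearance: 78.4 × $560 = $43,904.00
Motion practice: 116.9 × $325 = $37,992.50
Subtotal: $126,989.00
Write-off: 22.8 × $560 = $12,768.00
Total: $126,989.00 − $12,768.00 = $114,221.00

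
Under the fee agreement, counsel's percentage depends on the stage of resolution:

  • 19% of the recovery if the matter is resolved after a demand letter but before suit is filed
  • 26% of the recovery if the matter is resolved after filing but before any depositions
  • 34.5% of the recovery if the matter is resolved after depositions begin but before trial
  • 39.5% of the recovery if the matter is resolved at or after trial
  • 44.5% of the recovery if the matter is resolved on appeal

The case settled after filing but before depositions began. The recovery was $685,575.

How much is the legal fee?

The matter settled after filing but before depositions began, so the 26% rate applies.
$685,575 × 26% = $178,249.50

$178,249.50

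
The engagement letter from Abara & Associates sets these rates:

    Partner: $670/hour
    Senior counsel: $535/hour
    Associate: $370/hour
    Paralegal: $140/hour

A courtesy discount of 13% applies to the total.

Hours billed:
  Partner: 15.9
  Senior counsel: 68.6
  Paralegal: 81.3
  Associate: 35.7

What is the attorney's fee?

Partner: 15.9 × $670 = $10,653.00
Senior counsel: 68.6 × $535 = $36,701.00
Associate: 35.7 × $370 = $13,209.00
Paralegal: 81.3 × $140 = $11,382.00
Subtotal: $71,945.00
Less 13% discount: −$9,352.85
Total: $71,945.00 − $9,352.85 = $62,592.15

$62,592.15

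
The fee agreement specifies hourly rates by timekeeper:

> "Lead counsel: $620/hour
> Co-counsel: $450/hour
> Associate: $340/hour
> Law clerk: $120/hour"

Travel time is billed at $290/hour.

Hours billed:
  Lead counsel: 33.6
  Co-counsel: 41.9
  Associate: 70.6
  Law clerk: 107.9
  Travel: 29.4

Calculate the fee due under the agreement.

$85,165.00

Lead counsel: 33.6 × $620 = $20,832.00
Co-counsel: 41.9 × $450 = $18,855.00
Associate: 70.6 × $340 = $24,004.00
Law clerk: 107.9 × $120 = $12,948.00
Subtotal: $20,832.00 + $18,855.00 + $24,004.00 + $12,948.00 = $76,639.00
Travel: 29.4 × $290 = $8,526.00
Total: $76,639.00 + $8,526.00 = $85,165.00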